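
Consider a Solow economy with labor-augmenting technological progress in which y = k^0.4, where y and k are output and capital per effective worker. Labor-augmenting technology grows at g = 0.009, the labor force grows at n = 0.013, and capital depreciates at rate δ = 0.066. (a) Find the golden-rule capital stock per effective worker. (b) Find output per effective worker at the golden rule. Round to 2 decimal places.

Break-even investment rate: n + g + δ = 0.013 + 0.009 + 0.066 = 0.088.
Setting f'(k) = n+g+δ gives 0.4·k^(0.4−1) = 0.088, hence k_gold = (0.4/0.088)^(1/0.6) ≈ 12.4727.
y_gold = 12.4727^0.4 ≈ 2.7440.

(a) k_gold ≈ 12.47; (b) y_gold ≈ 2.74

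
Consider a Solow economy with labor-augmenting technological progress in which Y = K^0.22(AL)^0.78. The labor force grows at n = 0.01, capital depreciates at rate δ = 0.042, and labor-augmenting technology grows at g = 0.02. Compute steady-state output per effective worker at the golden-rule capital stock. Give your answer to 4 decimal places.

n + g + δ = 0.01 + 0.02 + 0.042 = 0.072.
Golden rule sets MPK = n+g+δ: 0.22·k^(0.22−1) = 0.072, so k_gold = (0.22/0.072)^(1/0.78) ≈ 4.1871.
Output: y_gold = k_gold^0.22 = 4.1871^0.22 ≈ 1.3703.

y_gold ≈ 1.3703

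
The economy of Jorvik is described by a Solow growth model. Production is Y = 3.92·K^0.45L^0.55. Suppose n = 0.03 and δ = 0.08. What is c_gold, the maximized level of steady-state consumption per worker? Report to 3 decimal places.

c_gold ≈ 20.876

Break-even investment rate: n + δ = 0.03 + 0.08 = 0.11.
At the golden rule the marginal product of capital equals n+δ: 0.45·3.92·k^(0.45−1) = 0.11. Solving, k_gold = (0.45·3.92/0.11)^(1/0.55) ≈ 155.2750.
y_gold = 3.92·155.2750^0.45 ≈ 37.9561.
c_gold = y_gold − (n+δ)·k_gold = 37.9561 − 0.11·155.2750 ≈ 20.8759.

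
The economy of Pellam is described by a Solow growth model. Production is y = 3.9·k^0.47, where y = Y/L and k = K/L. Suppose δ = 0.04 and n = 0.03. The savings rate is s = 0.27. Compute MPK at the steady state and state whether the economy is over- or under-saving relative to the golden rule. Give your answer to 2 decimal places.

under-saving; MPK ≈ 0.12

The effective depreciation rate is n + δ = 0.03 + 0.04 = 0.07.
Steady-state k*: s·A·k^0.47 = 0.07·k gives k* = (0.27·3.9/0.07)^(1/0.53) ≈ 166.4861.
MPK = 0.47·3.9·166.4861^(-0.53) ≈ 0.1219.
MPK > n+δ = 0.07, so the economy is dynamically efficient (under-saving).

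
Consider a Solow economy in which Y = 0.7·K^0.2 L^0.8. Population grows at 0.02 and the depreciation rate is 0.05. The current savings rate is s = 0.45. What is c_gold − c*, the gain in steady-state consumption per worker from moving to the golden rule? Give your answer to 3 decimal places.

n + δ = 0.02 + 0.05 = 0.07.
Current steady state (s = 0.45): k* = (0.45·0.7/0.07)^(1/0.8) ≈ 6.5541, y* = 0.7·6.5541^0.2 ≈ 1.0195, c* = (1−0.45)·1.0195 ≈ 0.5607.
At the golden rule the marginal product of capital equals n+δ: 0.2·0.7·k^(0.2−1) = 0.07. Solving, k_gold = (0.2·0.7/0.07)^(1/0.8) ≈ 2.3784.
y_gold = 0.7·2.3784^0.2 ≈ 0.8324, c_gold = y_gold − 0.07·k_gold ≈ 0.6660.
Gain: Δc = 0.6660 − 0.5607 ≈ 0.1052.

Δc ≈ 0.105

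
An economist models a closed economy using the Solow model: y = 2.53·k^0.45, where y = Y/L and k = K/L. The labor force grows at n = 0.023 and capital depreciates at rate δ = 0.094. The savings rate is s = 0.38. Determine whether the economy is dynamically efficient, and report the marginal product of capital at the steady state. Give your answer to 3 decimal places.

Capital per worker breaks even when investment replaces (n + δ)·k; here n + δ = 0.117.
Steady-state k*: s·A·k^0.45 = 0.117·k gives k* = (0.38·2.53/0.117)^(1/0.55) ≈ 46.0388.
MPK = 0.45·2.53·46.0388^(-0.55) ≈ 0.1386.
MPK > n+δ = 0.117, so the economy is dynamically efficient (under-saving).

dynamically efficient; MPK ≈ 0.139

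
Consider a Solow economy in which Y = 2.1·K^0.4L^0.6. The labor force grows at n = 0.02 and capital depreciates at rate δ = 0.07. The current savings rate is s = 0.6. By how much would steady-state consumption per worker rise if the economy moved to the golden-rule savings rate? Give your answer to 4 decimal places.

Capital per worker breaks even when investment replaces (n + δ)·k; here n + δ = 0.09.
Current steady state (s = 0.6): k* = (0.6·2.1/0.09)^(1/0.6) ≈ 81.3230, y* = 2.1·81.3230^0.4 ≈ 12.1985, c* = (1−0.6)·12.1985 ≈ 4.8794.
Golden rule sets MPK = n+δ: 0.4·2.1·k^(0.4−1) = 0.09, so k_gold = (0.4·2.1/0.09)^(1/0.6) ≈ 41.3740.
y_gold = 2.1·41.3740^0.4 ≈ 9.3092, c_gold = y_gold − 0.09·k_gold ≈ 5.5855.
Gain: Δc = 5.5855 − 4.8794 ≈ 0.7061.

Δc ≈ 0.7061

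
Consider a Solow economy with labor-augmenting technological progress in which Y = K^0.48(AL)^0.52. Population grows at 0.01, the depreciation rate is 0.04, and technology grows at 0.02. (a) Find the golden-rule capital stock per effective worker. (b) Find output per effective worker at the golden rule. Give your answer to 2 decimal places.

n + g + δ = 0.01 + 0.02 + 0.04 = 0.07.
Golden rule sets MPK = n+g+δ: 0.48·k^(0.48−1) = 0.07, so k_gold = (0.48/0.07)^(1/0.52) ≈ 40.5478.
y_gold = 40.5478^0.48 ≈ 5.9132.

(a) k_gold ≈ 40.55; (b) y_gold ≈ 5.91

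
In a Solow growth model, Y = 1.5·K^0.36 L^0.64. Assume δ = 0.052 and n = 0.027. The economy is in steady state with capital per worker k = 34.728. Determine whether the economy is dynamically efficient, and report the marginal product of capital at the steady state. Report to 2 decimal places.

dynamically inefficient; MPK ≈ 0.06

n + δ = 0.027 + 0.052 = 0.079.
MPK = 0.36·1.5·k^(0.36−1) = 0.36·1.5·34.728^(-0.64) ≈ 0.0558.
MPK < 0.079, so the economy is dynamically inefficient (over-saving).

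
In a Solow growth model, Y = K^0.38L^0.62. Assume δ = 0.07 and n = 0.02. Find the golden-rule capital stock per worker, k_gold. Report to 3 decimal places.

The effective depreciation rate is n + δ = 0.02 + 0.07 = 0.09.
Maximizing c = f(k) − (n+δ)·k gives f'(k) = n+δ, i.e. 0.38·k^(0.38−1) = 0.09, so k_gold = (0.38/0.09)^(1/0.62) ≈ 10.2079.

k_gold ≈ 10.208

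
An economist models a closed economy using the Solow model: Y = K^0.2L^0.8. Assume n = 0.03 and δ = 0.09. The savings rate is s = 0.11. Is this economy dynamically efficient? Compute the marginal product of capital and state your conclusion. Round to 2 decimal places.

dynamically efficient; MPK ≈ 0.22

Break-even investment rate: n + δ = 0.03 + 0.09 = 0.12.
Steady-state k*: s·k^0.2 = 0.12·k gives k* = (0.11/0.12)^(1/0.8) ≈ 0.8969.
MPK = 0.2·0.8969^(-0.8) ≈ 0.2182.
MPK > n+δ = 0.12, so the economy is dynamically efficient (under-saving).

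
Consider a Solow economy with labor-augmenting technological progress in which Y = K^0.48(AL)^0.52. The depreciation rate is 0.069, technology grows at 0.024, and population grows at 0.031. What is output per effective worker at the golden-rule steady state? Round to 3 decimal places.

y_gold ≈ 3.488

n + g + δ = 0.031 + 0.024 + 0.069 = 0.124.
Golden rule sets MPK = n+g+δ: 0.48·k^(0.48−1) = 0.124, so k_gold = (0.48/0.124)^(1/0.52) ≈ 13.5027.
Output: y_gold = k_gold^0.48 = 13.5027^0.48 ≈ 3.4882.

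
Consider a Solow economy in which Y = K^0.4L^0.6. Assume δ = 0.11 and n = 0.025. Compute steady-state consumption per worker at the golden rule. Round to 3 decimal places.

c_gold ≈ 1.238

Break-even investment rate: n + δ = 0.025 + 0.11 = 0.135.
Setting f'(k) = n+δ gives 0.4·k^(0.4−1) = 0.135, hence k_gold = (0.4/0.135)^(1/0.6) ≈ 6.1124.
y_gold = 6.1124^0.4 ≈ 2.0629.
c_gold = y_gold − (n+δ)·k_gold = 2.0629 − 0.135·6.1124 ≈ 1.2378.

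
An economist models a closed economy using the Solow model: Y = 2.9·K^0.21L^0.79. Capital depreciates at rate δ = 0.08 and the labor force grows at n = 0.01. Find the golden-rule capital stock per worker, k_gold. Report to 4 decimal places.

k_gold ≈ 11.2488

n + δ = 0.01 + 0.08 = 0.09.
Maximizing c = f(k) − (n+δ)·k gives f'(k) = n+δ, i.e. 0.21·2.9·k^(0.21−1) = 0.09, so k_gold = (0.21·2.9/0.09)^(1/0.79) ≈ 11.2488.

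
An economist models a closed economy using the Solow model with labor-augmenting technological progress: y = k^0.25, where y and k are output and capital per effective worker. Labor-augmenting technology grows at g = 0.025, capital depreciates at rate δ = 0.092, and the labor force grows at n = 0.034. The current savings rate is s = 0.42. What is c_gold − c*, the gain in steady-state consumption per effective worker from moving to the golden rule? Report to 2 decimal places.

Δc ≈ 0.07

The effective depreciation rate is n + g + δ = 0.034 + 0.025 + 0.092 = 0.151.
Current steady state (s = 0.42): k* = (0.42/0.151)^(1/0.75) ≈ 3.9117, y* = 3.9117^0.25 ≈ 1.4063, c* = (1−0.42)·1.4063 ≈ 0.8157.
At the golden rule the marginal product of capital equals n+g+δ: 0.25·k^(0.25−1) = 0.151. Solving, k_gold = (0.25/0.151)^(1/0.75) ≈ 1.9586.
y_gold = 1.9586^0.25 ≈ 1.1830, c_gold = y_gold − 0.151·k_gold ≈ 0.8873.
Gain: Δc = 0.8873 − 0.8157 ≈ 0.0716.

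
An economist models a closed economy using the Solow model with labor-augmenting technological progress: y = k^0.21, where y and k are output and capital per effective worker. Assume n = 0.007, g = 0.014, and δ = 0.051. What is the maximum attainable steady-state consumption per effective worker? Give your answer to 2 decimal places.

n + g + δ = 0.007 + 0.014 + 0.051 = 0.072.
Golden rule sets MPK = n+g+δ: 0.21·k^(0.21−1) = 0.072, so k_gold = (0.21/0.072)^(1/0.79) ≈ 3.8767.
y_gold = 3.8767^0.21 ≈ 1.3292.
c_gold = y_gold − (n+g+δ)·k_gold = 1.3292 − 0.072·3.8767 ≈ 1.0500.

c_gold ≈ 1.05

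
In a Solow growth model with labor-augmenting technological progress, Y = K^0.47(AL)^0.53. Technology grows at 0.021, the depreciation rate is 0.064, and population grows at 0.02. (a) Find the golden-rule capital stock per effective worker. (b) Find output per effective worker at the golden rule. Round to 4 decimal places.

(a) k_gold ≈ 16.9094; (b) y_gold ≈ 3.7776

n + g + δ = 0.02 + 0.021 + 0.064 = 0.105.
Golden rule sets MPK = n+g+δ: 0.47·k^(0.47−1) = 0.105, so k_gold = (0.47/0.105)^(1/0.53) ≈ 16.9094.
y_gold = 16.9094^0.47 ≈ 3.7776.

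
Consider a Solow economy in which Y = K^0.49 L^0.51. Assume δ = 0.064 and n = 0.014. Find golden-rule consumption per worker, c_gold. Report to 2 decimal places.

n + δ = 0.014 + 0.064 = 0.078.
At the golden rule the marginal product of capital equals n+δ: 0.49·k^(0.49−1) = 0.078. Solving, k_gold = (0.49/0.078)^(1/0.51) ≈ 36.7202.
y_gold = 36.7202^0.49 ≈ 5.8453.
c_gold = y_gold − (n+δ)·k_gold = 5.8453 − 0.078·36.7202 ≈ 2.9811.

c_gold ≈ 2.98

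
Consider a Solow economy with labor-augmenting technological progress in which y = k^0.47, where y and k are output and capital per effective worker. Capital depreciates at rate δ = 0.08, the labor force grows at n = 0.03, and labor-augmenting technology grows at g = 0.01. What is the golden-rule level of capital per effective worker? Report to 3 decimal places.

n + g + δ = 0.03 + 0.01 + 0.08 = 0.12.
Maximizing c = f(k) − (n+g+δ)·k gives f'(k) = n+g+δ, i.e. 0.47·k^(0.47−1) = 0.12, so k_gold = (0.47/0.12)^(1/0.53) ≈ 13.1435.

k_gold ≈ 13.143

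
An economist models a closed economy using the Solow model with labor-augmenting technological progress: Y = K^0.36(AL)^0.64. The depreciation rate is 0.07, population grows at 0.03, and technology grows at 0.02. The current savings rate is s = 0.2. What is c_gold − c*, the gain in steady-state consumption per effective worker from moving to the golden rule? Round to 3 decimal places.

Δc ≈ 0.121

n + g + δ = 0.03 + 0.02 + 0.07 = 0.12.
Current steady state (s = 0.2): k* = (0.2/0.12)^(1/0.64) ≈ 2.2215, y* = 2.2215^0.36 ≈ 1.3329, c* = (1−0.2)·1.3329 ≈ 1.0663.
Setting f'(k) = n+g+δ gives 0.36·k^(0.36−1) = 0.12, hence k_gold = (0.36/0.12)^(1/0.64) ≈ 5.5655.
y_gold = 5.5655^0.36 ≈ 1.8552, c_gold = y_gold − 0.12·k_gold ≈ 1.1873.
Gain: Δc = 1.1873 − 1.0663 ≈ 0.1210.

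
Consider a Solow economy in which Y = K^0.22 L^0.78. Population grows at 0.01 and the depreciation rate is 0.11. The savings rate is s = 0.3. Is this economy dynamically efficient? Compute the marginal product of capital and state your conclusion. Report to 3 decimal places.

n + δ = 0.01 + 0.11 = 0.12.
Steady-state k*: s·k^0.22 = 0.12·k gives k* = (0.3/0.12)^(1/0.78) ≈ 3.2373.
MPK = 0.22·3.2373^(-0.78) ≈ 0.0880.
MPK < n+δ = 0.12, so the economy is dynamically inefficient (over-saving).

dynamically inefficient; MPK ≈ 0.088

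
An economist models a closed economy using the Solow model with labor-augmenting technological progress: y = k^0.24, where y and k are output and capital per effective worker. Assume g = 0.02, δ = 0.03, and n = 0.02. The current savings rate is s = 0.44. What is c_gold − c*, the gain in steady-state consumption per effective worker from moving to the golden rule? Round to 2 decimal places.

Δc ≈ 0.12

Capital per effective worker breaks even when investment replaces (n + g + δ)·k; here n + g + δ = 0.07.
Current steady state (s = 0.44): k* = (0.44/0.07)^(1/0.76) ≈ 11.2322, y* = 11.2322^0.24 ≈ 1.7869, c* = (1−0.44)·1.7869 ≈ 1.0007.
Golden rule sets MPK = n+g+δ: 0.24·k^(0.24−1) = 0.07, so k_gold = (0.24/0.07)^(1/0.76) ≈ 5.0594.
y_gold = 5.0594^0.24 ≈ 1.4756, c_gold = y_gold − 0.07·k_gold ≈ 1.1215.
Gain: Δc = 1.1215 − 1.0007 ≈ 0.1208.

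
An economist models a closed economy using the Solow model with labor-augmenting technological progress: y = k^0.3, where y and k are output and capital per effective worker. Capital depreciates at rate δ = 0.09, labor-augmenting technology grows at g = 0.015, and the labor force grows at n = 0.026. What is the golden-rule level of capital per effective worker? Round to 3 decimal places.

k_gold ≈ 3.266

Break-even investment rate: n + g + δ = 0.026 + 0.015 + 0.09 = 0.131.
At the golden rule the marginal product of capital equals n+g+δ: 0.3·k^(0.3−1) = 0.131. Solving, k_gold = (0.3/0.131)^(1/0.7) ≈ 3.2664.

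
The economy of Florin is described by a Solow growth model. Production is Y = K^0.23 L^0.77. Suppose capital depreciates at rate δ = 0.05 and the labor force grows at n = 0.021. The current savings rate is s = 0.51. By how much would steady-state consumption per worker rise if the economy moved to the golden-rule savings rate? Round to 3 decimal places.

Δc ≈ 0.211

The effective depreciation rate is n + δ = 0.021 + 0.05 = 0.071.
Current steady state (s = 0.51): k* = (0.51/0.071)^(1/0.77) ≈ 12.9447, y* = 12.9447^0.23 ≈ 1.8021, c* = (1−0.51)·1.8021 ≈ 0.8830.
At the golden rule the marginal product of capital equals n+δ: 0.23·k^(0.23−1) = 0.071. Solving, k_gold = (0.23/0.071)^(1/0.77) ≈ 4.6020.
y_gold = 4.6020^0.23 ≈ 1.4206, c_gold = y_gold − 0.071·k_gold ≈ 1.0939.
Gain: Δc = 1.0939 − 0.8830 ≈ 0.2108.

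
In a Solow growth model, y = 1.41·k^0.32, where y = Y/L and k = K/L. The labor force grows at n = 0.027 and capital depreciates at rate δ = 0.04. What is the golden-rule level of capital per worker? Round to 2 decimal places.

k_gold ≈ 16.52

The effective depreciation rate is n + δ = 0.027 + 0.04 = 0.067.
Maximizing c = f(k) − (n+δ)·k gives f'(k) = n+δ, i.e. 0.32·1.41·k^(0.32−1) = 0.067, so k_gold = (0.32·1.41/0.067)^(1/0.68) ≈ 16.5227.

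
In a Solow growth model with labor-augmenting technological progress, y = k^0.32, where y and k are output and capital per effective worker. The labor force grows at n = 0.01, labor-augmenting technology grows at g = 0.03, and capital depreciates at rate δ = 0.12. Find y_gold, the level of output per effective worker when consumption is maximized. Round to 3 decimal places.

Capital per effective worker breaks even when investment replaces (n + g + δ)·k; here n + g + δ = 0.16.
Golden rule sets MPK = n+g+δ: 0.32·k^(0.32−1) = 0.16, so k_gold = (0.32/0.16)^(1/0.68) ≈ 2.7713.
Output: y_gold = k_gold^0.32 = 2.7713^0.32 ≈ 1.3857.

y_gold ≈ 1.386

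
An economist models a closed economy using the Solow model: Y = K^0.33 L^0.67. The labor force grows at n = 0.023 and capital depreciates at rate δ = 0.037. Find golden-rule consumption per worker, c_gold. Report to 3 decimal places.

c_gold ≈ 1.551

n + δ = 0.023 + 0.037 = 0.06.
Golden rule sets MPK = n+δ: 0.33·k^(0.33−1) = 0.06, so k_gold = (0.33/0.06)^(1/0.67) ≈ 12.7356.
y_gold = 12.7356^0.33 ≈ 2.3156.
c_gold = y_gold − (n+δ)·k_gold = 2.3156 − 0.06·12.7356 ≈ 1.5514.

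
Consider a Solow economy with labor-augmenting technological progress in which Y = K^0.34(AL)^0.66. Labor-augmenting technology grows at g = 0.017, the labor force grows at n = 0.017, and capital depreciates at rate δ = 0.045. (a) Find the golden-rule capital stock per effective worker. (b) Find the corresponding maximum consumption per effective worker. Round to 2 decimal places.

Break-even investment rate: n + g + δ = 0.017 + 0.017 + 0.045 = 0.079.
Golden rule sets MPK = n+g+δ: 0.34·k^(0.34−1) = 0.079, so k_gold = (0.34/0.079)^(1/0.66) ≈ 9.1281.
y_gold = 9.1281^0.34 ≈ 2.1209; c_gold = y_gold − 0.079·k_gold ≈ 1.3998.

(a) k_gold ≈ 9.13; (b) c_gold ≈ 1.40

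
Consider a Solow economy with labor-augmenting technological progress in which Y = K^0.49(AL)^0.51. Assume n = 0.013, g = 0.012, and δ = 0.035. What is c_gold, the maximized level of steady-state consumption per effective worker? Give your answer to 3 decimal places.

c_gold ≈ 3.836

Capital per effective worker breaks even when investment replaces (n + g + δ)·k; here n + g + δ = 0.06.
Golden rule sets MPK = n+g+δ: 0.49·k^(0.49−1) = 0.06, so k_gold = (0.49/0.06)^(1/0.51) ≈ 61.4219.
y_gold = 61.4219^0.49 ≈ 7.5210.
c_gold = y_gold − (n+g+δ)·k_gold = 7.5210 − 0.06·61.4219 ≈ 3.8357.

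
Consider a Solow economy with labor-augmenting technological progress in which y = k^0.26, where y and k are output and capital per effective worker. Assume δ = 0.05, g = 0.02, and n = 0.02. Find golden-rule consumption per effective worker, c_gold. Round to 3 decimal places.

Capital per effective worker breaks even when investment replaces (n + g + δ)·k; here n + g + δ = 0.09.
Setting f'(k) = n+g+δ gives 0.26·k^(0.26−1) = 0.09, hence k_gold = (0.26/0.09)^(1/0.74) ≈ 4.1938.
y_gold = 4.1938^0.26 ≈ 1.4517.
c_gold = y_gold − (n+g+δ)·k_gold = 1.4517 − 0.09·4.1938 ≈ 1.0743.

c_gold ≈ 1.074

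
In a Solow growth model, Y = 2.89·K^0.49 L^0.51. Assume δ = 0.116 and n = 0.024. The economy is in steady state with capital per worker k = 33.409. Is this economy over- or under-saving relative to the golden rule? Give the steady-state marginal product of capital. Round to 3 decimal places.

Capital per worker breaks even when investment replaces (n + δ)·k; here n + δ = 0.14.
MPK = 0.49·2.89·k^(0.49−1) = 0.49·2.89·33.409^(-0.51) ≈ 0.2366.
MPK > 0.14, so the economy is dynamically efficient (under-saving).

under-saving; MPK ≈ 0.237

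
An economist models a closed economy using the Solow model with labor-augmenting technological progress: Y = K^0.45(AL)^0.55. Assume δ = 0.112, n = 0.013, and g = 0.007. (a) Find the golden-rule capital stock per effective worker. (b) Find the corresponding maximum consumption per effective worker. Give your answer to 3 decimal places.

(a) k_gold ≈ 9.299; (b) c_gold ≈ 1.500

Capital per effective worker breaks even when investment replaces (n + g + δ)·k; here n + g + δ = 0.132.
Setting f'(k) = n+g+δ gives 0.45·k^(0.45−1) = 0.132, hence k_gold = (0.45/0.132)^(1/0.55) ≈ 9.2989.
y_gold = 9.2989^0.45 ≈ 2.7277; c_gold = y_gold − 0.132·k_gold ≈ 1.5002.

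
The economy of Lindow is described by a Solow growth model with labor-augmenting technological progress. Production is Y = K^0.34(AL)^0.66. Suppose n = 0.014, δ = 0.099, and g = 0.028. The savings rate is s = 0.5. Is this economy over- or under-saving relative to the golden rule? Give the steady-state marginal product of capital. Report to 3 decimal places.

over-saving; MPK ≈ 0.096

Break-even investment rate: n + g + δ = 0.014 + 0.028 + 0.099 = 0.141.
Steady-state k*: s·k^0.34 = 0.141·k gives k* = (0.5/0.141)^(1/0.66) ≈ 6.8070.
MPK = 0.34·6.8070^(-0.66) ≈ 0.0959.
MPK < n+g+δ = 0.141, so the economy is dynamically inefficient (over-saving).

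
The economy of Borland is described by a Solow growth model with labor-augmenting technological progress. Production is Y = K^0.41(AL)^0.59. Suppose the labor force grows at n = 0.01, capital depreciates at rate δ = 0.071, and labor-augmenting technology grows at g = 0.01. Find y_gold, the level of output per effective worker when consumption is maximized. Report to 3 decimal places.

Break-even investment rate: n + g + δ = 0.01 + 0.01 + 0.071 = 0.091.
Setting f'(k) = n+g+δ gives 0.41·k^(0.41−1) = 0.091, hence k_gold = (0.41/0.091)^(1/0.59) ≈ 12.8244.
Output: y_gold = k_gold^0.41 = 12.8244^0.41 ≈ 2.8464.

y_gold ≈ 2.846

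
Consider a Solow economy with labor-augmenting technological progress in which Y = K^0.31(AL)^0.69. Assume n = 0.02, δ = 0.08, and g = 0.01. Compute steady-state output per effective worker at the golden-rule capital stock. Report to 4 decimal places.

The effective depreciation rate is n + g + δ = 0.02 + 0.01 + 0.08 = 0.11.
Setting f'(k) = n+g+δ gives 0.31·k^(0.31−1) = 0.11, hence k_gold = (0.31/0.11)^(1/0.69) ≈ 4.4888.
Output: y_gold = k_gold^0.31 = 4.4888^0.31 ≈ 1.5928.

y_gold ≈ 1.5928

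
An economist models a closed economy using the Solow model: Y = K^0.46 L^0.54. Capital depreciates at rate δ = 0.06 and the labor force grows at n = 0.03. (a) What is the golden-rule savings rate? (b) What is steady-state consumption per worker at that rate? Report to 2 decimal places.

Break-even investment rate: n + δ = 0.03 + 0.06 = 0.09.
For Cobb-Douglas, s_gold equals capital's share: s_gold = 0.46.
Golden rule sets MPK = n+δ: 0.46·k^(0.46−1) = 0.09, so k_gold = (0.46/0.09)^(1/0.54) ≈ 20.5147.
y_gold = 20.5147^0.46 ≈ 4.0137; c_gold = (1−0.46)·y_gold ≈ 2.1674.

(a) s_gold = 0.46; (b) c_gold ≈ 2.17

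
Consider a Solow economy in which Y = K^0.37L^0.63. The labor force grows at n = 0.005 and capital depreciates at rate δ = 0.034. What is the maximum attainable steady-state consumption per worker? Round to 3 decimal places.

c_gold ≈ 2.362

The effective depreciation rate is n + δ = 0.005 + 0.034 = 0.039.
Maximizing c = f(k) − (n+δ)·k gives f'(k) = n+δ, i.e. 0.37·k^(0.37−1) = 0.039, so k_gold = (0.37/0.039)^(1/0.63) ≈ 35.5641.
y_gold = 35.5641^0.37 ≈ 3.7486.
c_gold = y_gold − (n+δ)·k_gold = 3.7486 − 0.039·35.5641 ≈ 2.3616.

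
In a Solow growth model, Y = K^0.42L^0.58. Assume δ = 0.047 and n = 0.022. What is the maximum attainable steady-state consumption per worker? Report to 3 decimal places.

c_gold ≈ 2.145

Capital per worker breaks even when investment replaces (n + δ)·k; here n + δ = 0.069.
Setting f'(k) = n+δ gives 0.42·k^(0.42−1) = 0.069, hence k_gold = (0.42/0.069)^(1/0.58) ≈ 22.5120.
y_gold = 22.5120^0.42 ≈ 3.6984.
c_gold = y_gold − (n+δ)·k_gold = 3.6984 − 0.069·22.5120 ≈ 2.1451.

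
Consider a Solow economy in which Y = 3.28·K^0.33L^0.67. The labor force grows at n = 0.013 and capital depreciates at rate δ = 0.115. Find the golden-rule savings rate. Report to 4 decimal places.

Capital per worker breaks even when investment replaces (n + δ)·k; here n + δ = 0.128.
At the golden rule MPK = n+δ, and in any Cobb-Douglas steady state s = (n+δ)·k/y = MPK·k/y = capital's share 0.33.

s_gold = 0.3300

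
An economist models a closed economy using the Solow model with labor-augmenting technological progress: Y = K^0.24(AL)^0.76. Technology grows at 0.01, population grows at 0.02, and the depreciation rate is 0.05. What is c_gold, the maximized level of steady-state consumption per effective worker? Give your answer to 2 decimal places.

c_gold ≈ 1.08

Capital per effective worker breaks even when investment replaces (n + g + δ)·k; here n + g + δ = 0.08.
Maximizing c = f(k) − (n+g+δ)·k gives f'(k) = n+g+δ, i.e. 0.24·k^(0.24−1) = 0.08, so k_gold = (0.24/0.08)^(1/0.76) ≈ 4.2442.
y_gold = 4.2442^0.24 ≈ 1.4147.
c_gold = y_gold − (n+g+δ)·k_gold = 1.4147 − 0.08·4.2442 ≈ 1.0752.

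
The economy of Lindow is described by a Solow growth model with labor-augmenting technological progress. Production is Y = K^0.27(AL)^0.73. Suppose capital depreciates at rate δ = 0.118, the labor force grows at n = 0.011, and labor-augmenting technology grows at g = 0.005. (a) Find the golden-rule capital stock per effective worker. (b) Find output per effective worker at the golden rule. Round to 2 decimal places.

(a) k_gold ≈ 2.61; (b) y_gold ≈ 1.30

Capital per effective worker breaks even when investment replaces (n + g + δ)·k; here n + g + δ = 0.134.
Golden rule sets MPK = n+g+δ: 0.27·k^(0.27−1) = 0.134, so k_gold = (0.27/0.134)^(1/0.73) ≈ 2.6109.
y_gold = 2.6109^0.27 ≈ 1.2958.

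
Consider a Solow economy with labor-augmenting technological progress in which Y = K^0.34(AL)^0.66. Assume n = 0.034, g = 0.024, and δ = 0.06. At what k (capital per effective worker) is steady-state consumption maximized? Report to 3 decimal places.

k_gold ≈ 4.970

Capital per effective worker breaks even when investment replaces (n + g + δ)·k; here n + g + δ = 0.118.
Maximizing c = f(k) − (n+g+δ)·k gives f'(k) = n+g+δ, i.e. 0.34·k^(0.34−1) = 0.118, so k_gold = (0.34/0.118)^(1/0.66) ≈ 4.9700.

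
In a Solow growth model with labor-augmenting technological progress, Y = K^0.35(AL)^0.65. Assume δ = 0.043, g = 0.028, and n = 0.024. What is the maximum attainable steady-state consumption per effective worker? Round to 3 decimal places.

n + g + δ = 0.024 + 0.028 + 0.043 = 0.095.
Golden rule sets MPK = n+g+δ: 0.35·k^(0.35−1) = 0.095, so k_gold = (0.35/0.095)^(1/0.65) ≈ 7.4353.
y_gold = 7.4353^0.35 ≈ 2.0182.
c_gold = y_gold − (n+g+δ)·k_gold = 2.0182 − 0.095·7.4353 ≈ 1.3118.

c_gold ≈ 1.312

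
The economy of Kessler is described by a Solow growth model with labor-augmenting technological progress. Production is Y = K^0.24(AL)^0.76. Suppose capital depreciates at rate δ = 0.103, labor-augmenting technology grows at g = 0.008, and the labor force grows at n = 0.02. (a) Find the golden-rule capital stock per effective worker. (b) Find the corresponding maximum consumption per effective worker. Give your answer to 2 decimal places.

The effective depreciation rate is n + g + δ = 0.02 + 0.008 + 0.103 = 0.131.
Maximizing c = f(k) − (n+g+δ)·k gives f'(k) = n+g+δ, i.e. 0.24·k^(0.24−1) = 0.131, so k_gold = (0.24/0.131)^(1/0.76) ≈ 2.2181.
y_gold = 2.2181^0.24 ≈ 1.2107; c_gold = y_gold − 0.131·k_gold ≈ 0.9201.

(a) k_gold ≈ 2.22; (b) c_gold ≈ 0.92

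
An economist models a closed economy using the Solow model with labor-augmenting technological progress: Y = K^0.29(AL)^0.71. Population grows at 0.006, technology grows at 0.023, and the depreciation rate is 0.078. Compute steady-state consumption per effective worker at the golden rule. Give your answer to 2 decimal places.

Capital per effective worker breaks even when investment replaces (n + g + δ)·k; here n + g + δ = 0.107.
Setting f'(k) = n+g+δ gives 0.29·k^(0.29−1) = 0.107, hence k_gold = (0.29/0.107)^(1/0.71) ≈ 4.0727.
y_gold = 4.0727^0.29 ≈ 1.5027.
c_gold = y_gold − (n+g+δ)·k_gold = 1.5027 − 0.107·4.0727 ≈ 1.0669.

c_gold ≈ 1.07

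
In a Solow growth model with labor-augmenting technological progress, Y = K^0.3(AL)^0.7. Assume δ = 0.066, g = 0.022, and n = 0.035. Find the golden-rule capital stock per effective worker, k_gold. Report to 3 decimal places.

Break-even investment rate: n + g + δ = 0.035 + 0.022 + 0.066 = 0.123.
Maximizing c = f(k) − (n+g+δ)·k gives f'(k) = n+g+δ, i.e. 0.3·k^(0.3−1) = 0.123, so k_gold = (0.3/0.123)^(1/0.7) ≈ 3.5741.

k_gold ≈ 3.574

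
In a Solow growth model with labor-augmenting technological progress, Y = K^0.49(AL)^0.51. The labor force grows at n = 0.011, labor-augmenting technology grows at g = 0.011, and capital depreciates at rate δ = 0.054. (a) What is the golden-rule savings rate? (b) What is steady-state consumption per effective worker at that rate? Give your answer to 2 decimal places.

n + g + δ = 0.011 + 0.011 + 0.054 = 0.076.
For Cobb-Douglas, s_gold equals capital's share: s_gold = 0.49.
At the golden rule the marginal product of capital equals n+g+δ: 0.49·k^(0.49−1) = 0.076. Solving, k_gold = (0.49/0.076)^(1/0.51) ≈ 38.6389.
y_gold = 38.6389^0.49 ≈ 5.9930; c_gold = (1−0.49)·y_gold ≈ 3.0564.

(a) s_gold = 0.49; (b) c_gold ≈ 3.06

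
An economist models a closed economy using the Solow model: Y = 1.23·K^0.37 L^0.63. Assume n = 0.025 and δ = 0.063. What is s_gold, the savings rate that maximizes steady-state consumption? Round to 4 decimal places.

The effective depreciation rate is n + δ = 0.025 + 0.063 = 0.088.
At the golden rule MPK = n+δ, and in any Cobb-Douglas steady state s = (n+δ)·k/y = MPK·k/y = capital's share 0.37.

s_gold = 0.3700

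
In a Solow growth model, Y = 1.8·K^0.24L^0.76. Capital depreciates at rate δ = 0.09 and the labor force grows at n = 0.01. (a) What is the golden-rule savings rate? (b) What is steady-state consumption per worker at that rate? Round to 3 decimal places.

(a) s_gold = 0.240; (b) c_gold ≈ 2.172

The effective depreciation rate is n + δ = 0.01 + 0.09 = 0.1.
For Cobb-Douglas, s_gold equals capital's share: s_gold = 0.24.
Maximizing c = f(k) − (n+δ)·k gives f'(k) = n+δ, i.e. 0.24·1.8·k^(0.24−1) = 0.1, so k_gold = (0.24·1.8/0.1)^(1/0.76) ≈ 6.8575.
y_gold = 1.8·6.8575^0.24 ≈ 2.8573; c_gold = (1−0.24)·y_gold ≈ 2.1715.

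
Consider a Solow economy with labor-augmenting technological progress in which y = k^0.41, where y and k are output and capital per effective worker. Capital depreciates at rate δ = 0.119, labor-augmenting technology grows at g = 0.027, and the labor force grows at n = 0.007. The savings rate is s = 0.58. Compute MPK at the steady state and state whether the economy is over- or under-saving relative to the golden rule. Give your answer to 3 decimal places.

over-saving; MPK ≈ 0.108

Break-even investment rate: n + g + δ = 0.007 + 0.027 + 0.119 = 0.153.
Steady-state k*: s·k^0.41 = 0.153·k gives k* = (0.58/0.153)^(1/0.59) ≈ 9.5699.
MPK = 0.41·9.5699^(-0.59) ≈ 0.1082.
MPK < n+g+δ = 0.153, so the economy is dynamically inefficient (over-saving).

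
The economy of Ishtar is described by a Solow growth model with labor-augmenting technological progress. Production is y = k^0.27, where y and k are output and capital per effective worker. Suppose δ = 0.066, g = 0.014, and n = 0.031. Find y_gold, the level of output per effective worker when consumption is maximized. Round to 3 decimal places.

y_gold ≈ 1.389

Break-even investment rate: n + g + δ = 0.031 + 0.014 + 0.066 = 0.111.
At the golden rule the marginal product of capital equals n+g+δ: 0.27·k^(0.27−1) = 0.111. Solving, k_gold = (0.27/0.111)^(1/0.73) ≈ 3.3793.
Output: y_gold = k_gold^0.27 = 3.3793^0.27 ≈ 1.3893.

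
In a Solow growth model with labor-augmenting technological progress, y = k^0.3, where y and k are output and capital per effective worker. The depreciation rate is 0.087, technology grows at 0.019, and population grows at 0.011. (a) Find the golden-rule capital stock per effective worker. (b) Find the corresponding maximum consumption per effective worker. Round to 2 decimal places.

n + g + δ = 0.011 + 0.019 + 0.087 = 0.117.
Setting f'(k) = n+g+δ gives 0.3·k^(0.3−1) = 0.117, hence k_gold = (0.3/0.117)^(1/0.7) ≈ 3.8388.
y_gold = 3.8388^0.3 ≈ 1.4971; c_gold = y_gold − 0.117·k_gold ≈ 1.0480.

(a) k_gold ≈ 3.84; (b) c_gold ≈ 1.05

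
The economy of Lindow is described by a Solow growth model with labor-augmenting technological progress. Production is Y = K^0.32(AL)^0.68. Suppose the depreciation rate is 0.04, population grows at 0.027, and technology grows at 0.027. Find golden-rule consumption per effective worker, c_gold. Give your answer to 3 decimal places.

Break-even investment rate: n + g + δ = 0.027 + 0.027 + 0.04 = 0.094.
Golden rule sets MPK = n+g+δ: 0.32·k^(0.32−1) = 0.094, so k_gold = (0.32/0.094)^(1/0.68) ≈ 6.0588.
y_gold = 6.0588^0.32 ≈ 1.7798.
c_gold = y_gold − (n+g+δ)·k_gold = 1.7798 − 0.094·6.0588 ≈ 1.2102.

c_gold ≈ 1.210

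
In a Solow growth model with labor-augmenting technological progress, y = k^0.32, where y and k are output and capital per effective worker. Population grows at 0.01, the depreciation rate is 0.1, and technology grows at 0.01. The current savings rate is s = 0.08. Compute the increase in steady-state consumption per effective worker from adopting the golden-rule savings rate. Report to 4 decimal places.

Δc ≈ 0.3187

n + g + δ = 0.01 + 0.01 + 0.1 = 0.12.
Current steady state (s = 0.08): k* = (0.08/0.12)^(1/0.68) ≈ 0.5509, y* = 0.5509^0.32 ≈ 0.8263, c* = (1−0.08)·0.8263 ≈ 0.7602.
At the golden rule the marginal product of capital equals n+g+δ: 0.32·k^(0.32−1) = 0.12. Solving, k_gold = (0.32/0.12)^(1/0.68) ≈ 4.2308.
y_gold = 4.2308^0.32 ≈ 1.5866, c_gold = y_gold − 0.12·k_gold ≈ 1.0789.
Gain: Δc = 1.0789 − 0.7602 ≈ 0.3187.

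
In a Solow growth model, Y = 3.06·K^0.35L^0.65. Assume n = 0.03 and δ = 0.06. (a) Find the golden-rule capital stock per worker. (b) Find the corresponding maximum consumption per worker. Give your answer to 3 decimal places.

Break-even investment rate: n + δ = 0.03 + 0.06 = 0.09.
At the golden rule the marginal product of capital equals n+δ: 0.35·3.06·k^(0.35−1) = 0.09. Solving, k_gold = (0.35·3.06/0.09)^(1/0.65) ≈ 45.1531.
y_gold = 3.06·45.1531^0.35 ≈ 11.6108; c_gold = y_gold − 0.09·k_gold ≈ 7.5470.

(a) k_gold ≈ 45.153; (b) c_gold ≈ 7.547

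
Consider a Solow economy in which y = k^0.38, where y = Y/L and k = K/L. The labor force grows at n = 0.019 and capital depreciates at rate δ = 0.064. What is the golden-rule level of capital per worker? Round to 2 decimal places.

k_gold ≈ 11.63

Break-even investment rate: n + δ = 0.019 + 0.064 = 0.083.
At the golden rule the marginal product of capital equals n+δ: 0.38·k^(0.38−1) = 0.083. Solving, k_gold = (0.38/0.083)^(1/0.62) ≈ 11.6320.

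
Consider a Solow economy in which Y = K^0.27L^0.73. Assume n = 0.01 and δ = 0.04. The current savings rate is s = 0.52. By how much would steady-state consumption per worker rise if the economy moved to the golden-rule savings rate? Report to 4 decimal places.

Δc ≈ 0.2208

Break-even investment rate: n + δ = 0.01 + 0.04 = 0.05.
Current steady state (s = 0.52): k* = (0.52/0.05)^(1/0.73) ≈ 24.7284, y* = 24.7284^0.27 ≈ 2.3777, c* = (1−0.52)·2.3777 ≈ 1.1413.
At the golden rule the marginal product of capital equals n+δ: 0.27·k^(0.27−1) = 0.05. Solving, k_gold = (0.27/0.05)^(1/0.73) ≈ 10.0758.
y_gold = 10.0758^0.27 ≈ 1.8659, c_gold = y_gold − 0.05·k_gold ≈ 1.3621.
Gain: Δc = 1.3621 − 1.1413 ≈ 0.2208.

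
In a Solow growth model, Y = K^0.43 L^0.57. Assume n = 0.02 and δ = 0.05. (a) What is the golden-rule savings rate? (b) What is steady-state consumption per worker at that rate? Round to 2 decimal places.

(a) s_gold = 0.43; (b) c_gold ≈ 2.24

The effective depreciation rate is n + δ = 0.02 + 0.05 = 0.07.
For Cobb-Douglas, s_gold equals capital's share: s_gold = 0.43.
Maximizing c = f(k) − (n+δ)·k gives f'(k) = n+δ, i.e. 0.43·k^(0.43−1) = 0.07, so k_gold = (0.43/0.07)^(1/0.57) ≈ 24.1605.
y_gold = 24.1605^0.43 ≈ 3.9331; c_gold = (1−0.43)·y_gold ≈ 2.2419.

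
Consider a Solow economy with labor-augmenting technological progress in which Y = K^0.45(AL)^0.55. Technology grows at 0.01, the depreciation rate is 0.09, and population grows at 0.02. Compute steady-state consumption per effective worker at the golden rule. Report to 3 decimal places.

c_gold ≈ 1.622

The effective depreciation rate is n + g + δ = 0.02 + 0.01 + 0.09 = 0.12.
Maximizing c = f(k) − (n+g+δ)·k gives f'(k) = n+g+δ, i.e. 0.45·k^(0.45−1) = 0.12, so k_gold = (0.45/0.12)^(1/0.55) ≈ 11.0584.
y_gold = 11.0584^0.45 ≈ 2.9489.
c_gold = y_gold − (n+g+δ)·k_gold = 2.9489 − 0.12·11.0584 ≈ 1.6219.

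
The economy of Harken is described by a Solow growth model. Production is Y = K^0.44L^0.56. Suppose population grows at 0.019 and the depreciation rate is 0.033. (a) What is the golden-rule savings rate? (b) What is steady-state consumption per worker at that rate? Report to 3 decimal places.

Break-even investment rate: n + δ = 0.019 + 0.033 = 0.052.
For Cobb-Douglas, s_gold equals capital's share: s_gold = 0.44.
Golden rule sets MPK = n+δ: 0.44·k^(0.44−1) = 0.052, so k_gold = (0.44/0.052)^(1/0.56) ≈ 45.3064.
y_gold = 45.3064^0.44 ≈ 5.3544; c_gold = (1−0.44)·y_gold ≈ 2.9985.

(a) s_gold = 0.440; (b) c_gold ≈ 2.998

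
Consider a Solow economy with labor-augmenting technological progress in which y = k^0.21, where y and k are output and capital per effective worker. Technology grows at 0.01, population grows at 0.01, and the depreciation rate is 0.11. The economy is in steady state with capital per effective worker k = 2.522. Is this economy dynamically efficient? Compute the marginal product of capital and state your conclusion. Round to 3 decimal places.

Break-even investment rate: n + g + δ = 0.01 + 0.01 + 0.11 = 0.13.
MPK = 0.21·k^(0.21−1) = 0.21·2.522^(-0.79) ≈ 0.1011.
MPK < 0.13, so the economy is dynamically inefficient (over-saving).

dynamically inefficient; MPK ≈ 0.101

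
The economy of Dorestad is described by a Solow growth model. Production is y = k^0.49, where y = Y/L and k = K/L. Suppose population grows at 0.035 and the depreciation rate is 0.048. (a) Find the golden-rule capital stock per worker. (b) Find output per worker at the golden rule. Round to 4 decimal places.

n + δ = 0.035 + 0.048 = 0.083.
At the golden rule the marginal product of capital equals n+δ: 0.49·k^(0.49−1) = 0.083. Solving, k_gold = (0.49/0.083)^(1/0.51) ≈ 32.5084.
y_gold = 32.5084^0.49 ≈ 5.5065.

(a) k_gold ≈ 32.5084; (b) y_gold ≈ 5.5065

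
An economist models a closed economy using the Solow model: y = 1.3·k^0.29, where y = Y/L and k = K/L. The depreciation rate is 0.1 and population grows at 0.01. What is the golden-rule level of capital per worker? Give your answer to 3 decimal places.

n + δ = 0.01 + 0.1 = 0.11.
Golden rule sets MPK = n+δ: 0.29·1.3·k^(0.29−1) = 0.11, so k_gold = (0.29·1.3/0.11)^(1/0.71) ≈ 5.6682.

k_gold ≈ 5.668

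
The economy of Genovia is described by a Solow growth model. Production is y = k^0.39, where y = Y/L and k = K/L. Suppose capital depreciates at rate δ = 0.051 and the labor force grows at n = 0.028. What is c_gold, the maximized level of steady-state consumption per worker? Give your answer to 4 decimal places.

Break-even investment rate: n + δ = 0.028 + 0.051 = 0.079.
At the golden rule the marginal product of capital equals n+δ: 0.39·k^(0.39−1) = 0.079. Solving, k_gold = (0.39/0.079)^(1/0.61) ≈ 13.7020.
y_gold = 13.7020^0.39 ≈ 2.7755.
c_gold = y_gold − (n+δ)·k_gold = 2.7755 − 0.079·13.7020 ≈ 1.6931.

c_gold ≈ 1.6931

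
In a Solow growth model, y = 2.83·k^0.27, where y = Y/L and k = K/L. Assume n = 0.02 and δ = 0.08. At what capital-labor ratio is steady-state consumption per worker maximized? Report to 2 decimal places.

Break-even investment rate: n + δ = 0.02 + 0.08 = 0.1.
Setting f'(k) = n+δ gives 0.27·2.83·k^(0.27−1) = 0.1, hence k_gold = (0.27·2.83/0.1)^(1/0.73) ≈ 16.2104.

k_gold ≈ 16.21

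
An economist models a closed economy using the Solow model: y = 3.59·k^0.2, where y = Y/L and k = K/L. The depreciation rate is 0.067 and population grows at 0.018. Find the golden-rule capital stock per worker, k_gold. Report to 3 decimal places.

n + δ = 0.018 + 0.067 = 0.085.
At the golden rule the marginal product of capital equals n+δ: 0.2·3.59·k^(0.2−1) = 0.085. Solving, k_gold = (0.2·3.59/0.085)^(1/0.8) ≈ 14.4006.

k_gold ≈ 14.401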